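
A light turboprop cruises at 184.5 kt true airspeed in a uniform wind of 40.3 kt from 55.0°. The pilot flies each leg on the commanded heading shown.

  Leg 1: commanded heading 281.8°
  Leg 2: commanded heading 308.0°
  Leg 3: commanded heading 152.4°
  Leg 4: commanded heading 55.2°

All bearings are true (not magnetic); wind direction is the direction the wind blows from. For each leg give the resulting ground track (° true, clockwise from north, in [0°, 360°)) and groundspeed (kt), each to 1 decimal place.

Leg 1: track=273.9°, groundspeed=214.1 kt
Leg 2: track=296.9°, groundspeed=200.0 kt
Leg 3: track=164.3°, groundspeed=193.9 kt
Leg 4: track=55.3°, groundspeed=144.2 kt

Leg 1: heading 281.8°; drift -7.9° → track 273.9°, groundspeed 214.1 kt
Leg 2: heading 308.0°; drift -11.1° → track 296.9°, groundspeed 200.0 kt
Leg 3: heading 152.4°; drift +11.9° → track 164.3°, groundspeed 193.9 kt
Leg 4: heading 55.2°; drift +0.1° → track 55.3°, groundspeed 144.2 kt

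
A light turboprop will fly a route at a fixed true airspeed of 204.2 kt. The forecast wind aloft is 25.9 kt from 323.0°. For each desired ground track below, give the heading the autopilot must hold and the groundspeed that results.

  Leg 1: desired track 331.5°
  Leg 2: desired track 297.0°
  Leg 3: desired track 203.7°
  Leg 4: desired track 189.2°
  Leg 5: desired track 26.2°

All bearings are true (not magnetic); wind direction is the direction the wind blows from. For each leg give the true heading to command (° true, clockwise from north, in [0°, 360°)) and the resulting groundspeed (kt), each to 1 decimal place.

Leg 1: desired track 331.5°; wind correction -1.1° → command heading 330.4°, groundspeed 178.5 kt
Leg 2: desired track 297.0°; wind correction +3.2° → command heading 300.2°, groundspeed 180.6 kt
Leg 3: desired track 203.7°; wind correction +6.4° → command heading 210.1°, groundspeed 215.6 kt
Leg 4: desired track 189.2°; wind correction +5.3° → command heading 194.5°, groundspeed 221.3 kt
Leg 5: desired track 26.2°; wind correction -6.5° → command heading 19.7°, groundspeed 191.2 kt

Leg 1: heading=330.4°, groundspeed=178.5 kt
Leg 2: heading=300.2°, groundspeed=180.6 kt
Leg 3: heading=210.1°, groundspeed=215.6 kt
Leg 4: heading=194.5°, groundspeed=221.3 kt
Leg 5: heading=19.7°, groundspeed=191.2 kt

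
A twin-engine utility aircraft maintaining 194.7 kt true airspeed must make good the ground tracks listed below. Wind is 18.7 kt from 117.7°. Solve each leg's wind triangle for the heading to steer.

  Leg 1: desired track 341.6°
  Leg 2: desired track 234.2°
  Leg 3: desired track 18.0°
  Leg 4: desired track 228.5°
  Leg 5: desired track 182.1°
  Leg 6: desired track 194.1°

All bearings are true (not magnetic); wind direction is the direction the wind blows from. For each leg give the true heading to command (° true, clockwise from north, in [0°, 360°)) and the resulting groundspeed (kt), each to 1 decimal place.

Leg 1: heading=345.4°, groundspeed=207.7 kt
Leg 2: heading=229.3°, groundspeed=202.3 kt
Leg 3: heading=23.4°, groundspeed=197.0 kt
Leg 4: heading=223.3°, groundspeed=200.6 kt
Leg 5: heading=177.1°, groundspeed=185.9 kt
Leg 6: heading=188.7°, groundspeed=189.5 kt

Leg 1: desired track 341.6°; wind correction +3.8° → command heading 345.4°, groundspeed 207.7 kt
Leg 2: desired track 234.2°; wind correction -4.9° → command heading 229.3°, groundspeed 202.3 kt
Leg 3: desired track 18.0°; wind correction +5.4° → command heading 23.4°, groundspeed 197.0 kt
Leg 4: desired track 228.5°; wind correction -5.2° → command heading 223.3°, groundspeed 200.6 kt
Leg 5: desired track 182.1°; wind correction -5.0° → command heading 177.1°, groundspeed 185.9 kt
Leg 6: desired track 194.1°; wind correction -5.4° → command heading 188.7°, groundspeed 189.5 kt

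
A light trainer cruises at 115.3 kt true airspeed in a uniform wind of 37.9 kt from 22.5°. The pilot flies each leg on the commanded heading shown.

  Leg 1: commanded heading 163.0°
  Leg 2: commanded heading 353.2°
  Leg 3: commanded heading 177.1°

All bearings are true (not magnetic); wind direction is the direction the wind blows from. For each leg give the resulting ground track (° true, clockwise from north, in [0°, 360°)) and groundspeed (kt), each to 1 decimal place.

Leg 1: heading 163.0°; drift +9.5° → track 172.5°, groundspeed 146.5 kt
Leg 2: heading 353.2°; drift -12.7° → track 340.5°, groundspeed 84.3 kt
Leg 3: heading 177.1°; drift +6.2° → track 183.3°, groundspeed 150.4 kt

Leg 1: track=172.5°, groundspeed=146.5 kt
Leg 2: track=340.5°, groundspeed=84.3 kt
Leg 3: track=183.3°, groundspeed=150.4 kt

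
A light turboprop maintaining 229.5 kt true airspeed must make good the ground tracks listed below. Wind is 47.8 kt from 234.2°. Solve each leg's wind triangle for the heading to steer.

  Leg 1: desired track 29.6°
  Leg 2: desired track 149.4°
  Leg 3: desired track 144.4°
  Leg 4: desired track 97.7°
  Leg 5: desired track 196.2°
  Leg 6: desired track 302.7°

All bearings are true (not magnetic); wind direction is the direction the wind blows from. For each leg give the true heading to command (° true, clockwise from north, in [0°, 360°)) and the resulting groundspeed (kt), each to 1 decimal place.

Leg 1: heading=24.6°, groundspeed=272.1 kt
Leg 2: heading=161.4°, groundspeed=220.2 kt
Leg 3: heading=156.4°, groundspeed=224.3 kt
Leg 4: heading=105.9°, groundspeed=261.8 kt
Leg 5: heading=203.6°, groundspeed=189.9 kt
Leg 6: heading=291.5°, groundspeed=207.6 kt

Leg 1: desired track 29.6°; wind correction -5.0° → command heading 24.6°, groundspeed 272.1 kt
Leg 2: desired track 149.4°; wind correction +12.0° → command heading 161.4°, groundspeed 220.2 kt
Leg 3: desired track 144.4°; wind correction +12.0° → command heading 156.4°, groundspeed 224.3 kt
Leg 4: desired track 97.7°; wind correction +8.2° → command heading 105.9°, groundspeed 261.8 kt
Leg 5: desired track 196.2°; wind correction +7.4° → command heading 203.6°, groundspeed 189.9 kt
Leg 6: desired track 302.7°; wind correction -11.2° → command heading 291.5°, groundspeed 207.6 kt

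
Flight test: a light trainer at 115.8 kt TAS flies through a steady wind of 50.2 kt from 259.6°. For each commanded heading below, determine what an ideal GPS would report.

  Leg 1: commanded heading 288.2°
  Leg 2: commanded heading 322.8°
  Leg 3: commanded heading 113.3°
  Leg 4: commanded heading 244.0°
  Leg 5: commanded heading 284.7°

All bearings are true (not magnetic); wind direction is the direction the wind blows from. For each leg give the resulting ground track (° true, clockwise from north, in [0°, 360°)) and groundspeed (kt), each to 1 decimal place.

Leg 1: heading 288.2°; drift +18.5° → track 306.7°, groundspeed 75.6 kt
Leg 2: heading 322.8°; drift +25.7° → track 348.5°, groundspeed 103.4 kt
Leg 3: heading 113.3°; drift -10.0° → track 103.3°, groundspeed 160.0 kt
Leg 4: heading 244.0°; drift -11.3° → track 232.7°, groundspeed 68.8 kt
Leg 5: heading 284.7°; drift +16.8° → track 301.5°, groundspeed 73.5 kt

Leg 1: track=306.7°, groundspeed=75.6 kt
Leg 2: track=348.5°, groundspeed=103.4 kt
Leg 3: track=103.3°, groundspeed=160.0 kt
Leg 4: track=232.7°, groundspeed=68.8 kt
Leg 5: track=301.5°, groundspeed=73.5 kt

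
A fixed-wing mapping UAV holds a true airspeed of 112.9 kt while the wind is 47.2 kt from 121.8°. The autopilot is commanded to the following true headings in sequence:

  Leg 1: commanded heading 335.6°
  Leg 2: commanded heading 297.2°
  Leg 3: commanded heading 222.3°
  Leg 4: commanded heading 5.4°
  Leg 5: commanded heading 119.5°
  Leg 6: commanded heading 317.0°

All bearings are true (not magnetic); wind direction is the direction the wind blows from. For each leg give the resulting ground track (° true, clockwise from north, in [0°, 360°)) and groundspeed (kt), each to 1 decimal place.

Leg 1: track=325.8°, groundspeed=154.4 kt
Leg 2: track=298.6°, groundspeed=160.0 kt
Leg 3: track=243.2°, groundspeed=130.1 kt
Leg 4: track=347.9°, groundspeed=140.4 kt
Leg 5: track=117.8°, groundspeed=65.8 kt
Leg 6: track=312.5°, groundspeed=158.9 kt

Leg 1: heading 335.6°; drift -9.8° → track 325.8°, groundspeed 154.4 kt
Leg 2: heading 297.2°; drift +1.4° → track 298.6°, groundspeed 160.0 kt
Leg 3: heading 222.3°; drift +20.9° → track 243.2°, groundspeed 130.1 kt
Leg 4: heading 5.4°; drift -17.5° → track 347.9°, groundspeed 140.4 kt
Leg 5: heading 119.5°; drift -1.7° → track 117.8°, groundspeed 65.8 kt
Leg 6: heading 317.0°; drift -4.5° → track 312.5°, groundspeed 158.9 kt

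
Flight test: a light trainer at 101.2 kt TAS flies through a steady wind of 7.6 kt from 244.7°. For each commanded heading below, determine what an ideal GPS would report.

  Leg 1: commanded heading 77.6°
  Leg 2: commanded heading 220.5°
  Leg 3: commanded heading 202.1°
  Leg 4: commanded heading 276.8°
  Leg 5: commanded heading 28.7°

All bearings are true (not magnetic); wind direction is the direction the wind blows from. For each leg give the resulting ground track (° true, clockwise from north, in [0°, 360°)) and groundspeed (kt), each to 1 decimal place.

Leg 1: track=76.7°, groundspeed=108.6 kt
Leg 2: track=218.6°, groundspeed=94.3 kt
Leg 3: track=199.0°, groundspeed=95.7 kt
Leg 4: track=279.2°, groundspeed=94.8 kt
Leg 5: track=31.1°, groundspeed=107.4 kt

Leg 1: heading 77.6°; drift -0.9° → track 76.7°, groundspeed 108.6 kt
Leg 2: heading 220.5°; drift -1.9° → track 218.6°, groundspeed 94.3 kt
Leg 3: heading 202.1°; drift -3.1° → track 199.0°, groundspeed 95.7 kt
Leg 4: heading 276.8°; drift +2.4° → track 279.2°, groundspeed 94.8 kt
Leg 5: heading 28.7°; drift +2.4° → track 31.1°, groundspeed 107.4 kt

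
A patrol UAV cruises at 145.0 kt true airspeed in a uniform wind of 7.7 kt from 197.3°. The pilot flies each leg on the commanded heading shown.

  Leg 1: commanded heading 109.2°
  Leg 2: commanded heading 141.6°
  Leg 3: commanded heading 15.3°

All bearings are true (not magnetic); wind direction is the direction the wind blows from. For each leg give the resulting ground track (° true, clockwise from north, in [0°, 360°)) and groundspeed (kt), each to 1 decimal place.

Leg 1: track=106.2°, groundspeed=144.9 kt
Leg 2: track=139.0°, groundspeed=140.8 kt
Leg 3: track=15.4°, groundspeed=152.7 kt

Leg 1: heading 109.2°; drift -3.0° → track 106.2°, groundspeed 144.9 kt
Leg 2: heading 141.6°; drift -2.6° → track 139.0°, groundspeed 140.8 kt
Leg 3: heading 15.3°; drift +0.1° → track 15.4°, groundspeed 152.7 kt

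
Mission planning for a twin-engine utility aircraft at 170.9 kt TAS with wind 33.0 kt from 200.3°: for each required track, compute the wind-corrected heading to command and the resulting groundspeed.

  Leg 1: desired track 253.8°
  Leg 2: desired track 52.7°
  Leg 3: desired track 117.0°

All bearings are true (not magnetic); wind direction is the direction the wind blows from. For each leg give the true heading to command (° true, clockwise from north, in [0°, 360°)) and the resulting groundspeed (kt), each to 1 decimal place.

Leg 1: desired track 253.8°; wind correction -8.9° → command heading 244.9°, groundspeed 149.2 kt
Leg 2: desired track 52.7°; wind correction +5.9° → command heading 58.6°, groundspeed 197.8 kt
Leg 3: desired track 117.0°; wind correction +11.1° → command heading 128.1°, groundspeed 163.9 kt

Leg 1: heading=244.9°, groundspeed=149.2 kt
Leg 2: heading=58.6°, groundspeed=197.8 kt
Leg 3: heading=128.1°, groundspeed=163.9 kt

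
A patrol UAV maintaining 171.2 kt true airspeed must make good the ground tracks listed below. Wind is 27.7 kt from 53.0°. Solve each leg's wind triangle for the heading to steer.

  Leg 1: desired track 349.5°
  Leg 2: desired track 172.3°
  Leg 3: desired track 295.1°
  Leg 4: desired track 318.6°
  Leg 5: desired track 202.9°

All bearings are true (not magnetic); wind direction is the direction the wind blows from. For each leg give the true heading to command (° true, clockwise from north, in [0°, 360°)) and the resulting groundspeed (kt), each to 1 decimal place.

Leg 1: heading=357.8°, groundspeed=157.0 kt
Leg 2: heading=164.2°, groundspeed=183.0 kt
Leg 3: heading=303.3°, groundspeed=182.4 kt
Leg 4: heading=327.9°, groundspeed=171.1 kt
Leg 5: heading=198.2°, groundspeed=194.6 kt

Leg 1: desired track 349.5°; wind correction +8.3° → command heading 357.8°, groundspeed 157.0 kt
Leg 2: desired track 172.3°; wind correction -8.1° → command heading 164.2°, groundspeed 183.0 kt
Leg 3: desired track 295.1°; wind correction +8.2° → command heading 303.3°, groundspeed 182.4 kt
Leg 4: desired track 318.6°; wind correction +9.3° → command heading 327.9°, groundspeed 171.1 kt
Leg 5: desired track 202.9°; wind correction -4.7° → command heading 198.2°, groundspeed 194.6 kt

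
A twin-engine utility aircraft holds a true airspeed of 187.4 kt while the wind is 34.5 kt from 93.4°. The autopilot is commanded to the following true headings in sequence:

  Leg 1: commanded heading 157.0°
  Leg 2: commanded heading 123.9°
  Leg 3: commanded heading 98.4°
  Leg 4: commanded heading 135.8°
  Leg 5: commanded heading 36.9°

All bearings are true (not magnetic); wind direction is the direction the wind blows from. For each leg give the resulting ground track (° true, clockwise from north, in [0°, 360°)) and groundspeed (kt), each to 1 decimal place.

Leg 1: track=167.2°, groundspeed=174.8 kt
Leg 2: track=130.2°, groundspeed=158.6 kt
Leg 3: track=99.5°, groundspeed=153.1 kt
Leg 4: track=144.0°, groundspeed=163.6 kt
Leg 5: track=27.2°, groundspeed=170.8 kt

Leg 1: heading 157.0°; drift +10.2° → track 167.2°, groundspeed 174.8 kt
Leg 2: heading 123.9°; drift +6.3° → track 130.2°, groundspeed 158.6 kt
Leg 3: heading 98.4°; drift +1.1° → track 99.5°, groundspeed 153.1 kt
Leg 4: heading 135.8°; drift +8.2° → track 144.0°, groundspeed 163.6 kt
Leg 5: heading 36.9°; drift -9.7° → track 27.2°, groundspeed 170.8 kt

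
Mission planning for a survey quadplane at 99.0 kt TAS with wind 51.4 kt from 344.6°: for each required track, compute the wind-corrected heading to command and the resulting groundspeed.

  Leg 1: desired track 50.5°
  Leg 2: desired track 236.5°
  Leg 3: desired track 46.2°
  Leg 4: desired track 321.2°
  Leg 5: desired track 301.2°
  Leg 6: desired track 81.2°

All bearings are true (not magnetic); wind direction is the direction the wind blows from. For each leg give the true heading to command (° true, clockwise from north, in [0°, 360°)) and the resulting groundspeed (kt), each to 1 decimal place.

Leg 1: heading=22.2°, groundspeed=66.2 kt
Leg 2: heading=266.1°, groundspeed=102.1 kt
Leg 3: heading=19.0°, groundspeed=63.6 kt
Leg 4: heading=333.1°, groundspeed=49.7 kt
Leg 5: heading=322.1°, groundspeed=55.1 kt
Leg 6: heading=50.2°, groundspeed=90.7 kt

Leg 1: desired track 50.5°; wind correction -28.3° → command heading 22.2°, groundspeed 66.2 kt
Leg 2: desired track 236.5°; wind correction +29.6° → command heading 266.1°, groundspeed 102.1 kt
Leg 3: desired track 46.2°; wind correction -27.2° → command heading 19.0°, groundspeed 63.6 kt
Leg 4: desired track 321.2°; wind correction +11.9° → command heading 333.1°, groundspeed 49.7 kt
Leg 5: desired track 301.2°; wind correction +20.9° → command heading 322.1°, groundspeed 55.1 kt
Leg 6: desired track 81.2°; wind correction -31.0° → command heading 50.2°, groundspeed 90.7 kt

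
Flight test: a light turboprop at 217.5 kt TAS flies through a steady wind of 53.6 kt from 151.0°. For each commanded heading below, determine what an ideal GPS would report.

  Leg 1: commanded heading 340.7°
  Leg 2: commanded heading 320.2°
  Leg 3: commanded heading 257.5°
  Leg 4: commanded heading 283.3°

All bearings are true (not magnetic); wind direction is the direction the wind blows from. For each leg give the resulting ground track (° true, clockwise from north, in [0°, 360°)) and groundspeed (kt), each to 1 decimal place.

Leg 1: track=338.8°, groundspeed=270.5 kt
Leg 2: track=322.3°, groundspeed=270.3 kt
Leg 3: track=270.0°, groundspeed=238.3 kt
Leg 4: track=292.2°, groundspeed=256.7 kt

Leg 1: heading 340.7°; drift -1.9° → track 338.8°, groundspeed 270.5 kt
Leg 2: heading 320.2°; drift +2.1° → track 322.3°, groundspeed 270.3 kt
Leg 3: heading 257.5°; drift +12.5° → track 270.0°, groundspeed 238.3 kt
Leg 4: heading 283.3°; drift +8.9° → track 292.2°, groundspeed 256.7 kt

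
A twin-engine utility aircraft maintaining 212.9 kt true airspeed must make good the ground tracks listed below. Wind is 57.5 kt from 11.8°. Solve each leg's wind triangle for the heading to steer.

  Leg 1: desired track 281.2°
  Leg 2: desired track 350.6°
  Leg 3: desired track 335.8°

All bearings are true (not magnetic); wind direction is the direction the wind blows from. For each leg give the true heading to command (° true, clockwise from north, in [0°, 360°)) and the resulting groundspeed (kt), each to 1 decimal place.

Leg 1: desired track 281.2°; wind correction +15.7° → command heading 296.9°, groundspeed 205.6 kt
Leg 2: desired track 350.6°; wind correction +5.6° → command heading 356.2°, groundspeed 158.3 kt
Leg 3: desired track 335.8°; wind correction +9.1° → command heading 344.9°, groundspeed 163.7 kt

Leg 1: heading=296.9°, groundspeed=205.6 kt
Leg 2: heading=356.2°, groundspeed=158.3 kt
Leg 3: heading=344.9°, groundspeed=163.7 kt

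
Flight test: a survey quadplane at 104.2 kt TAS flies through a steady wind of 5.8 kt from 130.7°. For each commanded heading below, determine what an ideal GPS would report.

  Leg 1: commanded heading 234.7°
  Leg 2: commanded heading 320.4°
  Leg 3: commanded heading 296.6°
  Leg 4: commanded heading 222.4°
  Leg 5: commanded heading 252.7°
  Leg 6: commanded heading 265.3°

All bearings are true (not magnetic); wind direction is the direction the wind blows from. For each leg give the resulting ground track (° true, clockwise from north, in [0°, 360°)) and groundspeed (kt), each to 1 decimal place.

Leg 1: track=237.8°, groundspeed=105.8 kt
Leg 2: track=319.9°, groundspeed=109.9 kt
Leg 3: track=297.3°, groundspeed=109.8 kt
Leg 4: track=225.6°, groundspeed=104.5 kt
Leg 5: track=255.3°, groundspeed=107.4 kt
Leg 6: track=267.5°, groundspeed=108.4 kt

Leg 1: heading 234.7°; drift +3.1° → track 237.8°, groundspeed 105.8 kt
Leg 2: heading 320.4°; drift -0.5° → track 319.9°, groundspeed 109.9 kt
Leg 3: heading 296.6°; drift +0.7° → track 297.3°, groundspeed 109.8 kt
Leg 4: heading 222.4°; drift +3.2° → track 225.6°, groundspeed 104.5 kt
Leg 5: heading 252.7°; drift +2.6° → track 255.3°, groundspeed 107.4 kt
Leg 6: heading 265.3°; drift +2.2° → track 267.5°, groundspeed 108.4 kt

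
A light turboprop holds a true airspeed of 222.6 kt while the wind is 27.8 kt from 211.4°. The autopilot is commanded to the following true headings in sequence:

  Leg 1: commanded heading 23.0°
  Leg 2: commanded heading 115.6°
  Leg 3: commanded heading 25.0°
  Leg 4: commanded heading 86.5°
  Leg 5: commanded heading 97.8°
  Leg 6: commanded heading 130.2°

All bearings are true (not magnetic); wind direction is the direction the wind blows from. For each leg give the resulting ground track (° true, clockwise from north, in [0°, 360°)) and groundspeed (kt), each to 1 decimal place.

Leg 1: heading 23.0°; drift +0.9° → track 23.9°, groundspeed 250.1 kt
Leg 2: heading 115.6°; drift -7.0° → track 108.6°, groundspeed 227.1 kt
Leg 3: heading 25.0°; drift +0.7° → track 25.7°, groundspeed 250.2 kt
Leg 4: heading 86.5°; drift -5.5° → track 81.0°, groundspeed 239.6 kt
Leg 5: heading 97.8°; drift -6.2° → track 91.6°, groundspeed 235.1 kt
Leg 6: heading 130.2°; drift -7.2° → track 123.0°, groundspeed 220.1 kt

Leg 1: track=23.9°, groundspeed=250.1 kt
Leg 2: track=108.6°, groundspeed=227.1 kt
Leg 3: track=25.7°, groundspeed=250.2 kt
Leg 4: track=81.0°, groundspeed=239.6 kt
Leg 5: track=91.6°, groundspeed=235.1 kt
Leg 6: track=123.0°, groundspeed=220.1 kt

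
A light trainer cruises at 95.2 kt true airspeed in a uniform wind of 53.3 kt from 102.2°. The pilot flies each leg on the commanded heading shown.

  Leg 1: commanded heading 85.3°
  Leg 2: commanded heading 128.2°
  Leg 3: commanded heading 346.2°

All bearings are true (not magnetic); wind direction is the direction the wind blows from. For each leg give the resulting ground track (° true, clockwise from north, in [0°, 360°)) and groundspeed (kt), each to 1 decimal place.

Leg 1: track=66.0°, groundspeed=46.8 kt
Leg 2: track=154.5°, groundspeed=52.8 kt
Leg 3: track=324.2°, groundspeed=127.9 kt

Leg 1: heading 85.3°; drift -19.3° → track 66.0°, groundspeed 46.8 kt
Leg 2: heading 128.2°; drift +26.3° → track 154.5°, groundspeed 52.8 kt
Leg 3: heading 346.2°; drift -22.0° → track 324.2°, groundspeed 127.9 kt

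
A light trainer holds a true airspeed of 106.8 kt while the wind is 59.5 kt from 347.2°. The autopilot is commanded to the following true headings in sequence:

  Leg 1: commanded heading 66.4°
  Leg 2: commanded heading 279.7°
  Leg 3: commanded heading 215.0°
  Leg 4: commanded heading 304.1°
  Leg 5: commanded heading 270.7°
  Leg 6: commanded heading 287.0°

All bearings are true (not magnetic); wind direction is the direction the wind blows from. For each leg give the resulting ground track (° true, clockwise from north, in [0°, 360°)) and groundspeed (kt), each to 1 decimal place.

Leg 1: track=97.8°, groundspeed=112.1 kt
Leg 2: track=246.5°, groundspeed=100.4 kt
Leg 3: track=198.3°, groundspeed=153.2 kt
Leg 4: track=271.4°, groundspeed=75.3 kt
Leg 5: track=238.8°, groundspeed=109.5 kt
Leg 6: track=253.2°, groundspeed=92.9 kt

Leg 1: heading 66.4°; drift +31.4° → track 97.8°, groundspeed 112.1 kt
Leg 2: heading 279.7°; drift -33.2° → track 246.5°, groundspeed 100.4 kt
Leg 3: heading 215.0°; drift -16.7° → track 198.3°, groundspeed 153.2 kt
Leg 4: heading 304.1°; drift -32.7° → track 271.4°, groundspeed 75.3 kt
Leg 5: heading 270.7°; drift -31.9° → track 238.8°, groundspeed 109.5 kt
Leg 6: heading 287.0°; drift -33.8° → track 253.2°, groundspeed 92.9 kt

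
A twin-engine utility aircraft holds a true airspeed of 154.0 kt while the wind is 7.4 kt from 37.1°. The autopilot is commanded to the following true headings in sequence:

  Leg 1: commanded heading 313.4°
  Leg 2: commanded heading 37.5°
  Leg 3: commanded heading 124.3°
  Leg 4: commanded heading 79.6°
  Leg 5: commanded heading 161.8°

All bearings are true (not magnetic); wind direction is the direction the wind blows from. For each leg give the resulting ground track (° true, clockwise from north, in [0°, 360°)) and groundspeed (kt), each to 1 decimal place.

Leg 1: heading 313.4°; drift -2.7° → track 310.7°, groundspeed 153.4 kt
Leg 2: heading 37.5°; drift +0.0° → track 37.5°, groundspeed 146.6 kt
Leg 3: heading 124.3°; drift +2.8° → track 127.1°, groundspeed 153.8 kt
Leg 4: heading 79.6°; drift +1.9° → track 81.5°, groundspeed 148.6 kt
Leg 5: heading 161.8°; drift +2.2° → track 164.0°, groundspeed 158.3 kt

Leg 1: track=310.7°, groundspeed=153.4 kt
Leg 2: track=37.5°, groundspeed=146.6 kt
Leg 3: track=127.1°, groundspeed=153.8 kt
Leg 4: track=81.5°, groundspeed=148.6 kt
Leg 5: track=164.0°, groundspeed=158.3 kt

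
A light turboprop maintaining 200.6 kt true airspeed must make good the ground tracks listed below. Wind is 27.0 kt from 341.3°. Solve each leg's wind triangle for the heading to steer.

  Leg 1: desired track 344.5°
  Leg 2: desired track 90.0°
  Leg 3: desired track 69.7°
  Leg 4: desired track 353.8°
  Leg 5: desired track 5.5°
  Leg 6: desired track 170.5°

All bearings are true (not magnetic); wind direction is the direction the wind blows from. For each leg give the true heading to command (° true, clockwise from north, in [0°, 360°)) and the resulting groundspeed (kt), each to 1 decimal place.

Leg 1: desired track 344.5°; wind correction -0.4° → command heading 344.1°, groundspeed 173.6 kt
Leg 2: desired track 90.0°; wind correction -7.3° → command heading 82.7°, groundspeed 207.6 kt
Leg 3: desired track 69.7°; wind correction -7.7° → command heading 62.0°, groundspeed 198.0 kt
Leg 4: desired track 353.8°; wind correction -1.7° → command heading 352.1°, groundspeed 174.2 kt
Leg 5: desired track 5.5°; wind correction -3.2° → command heading 2.3°, groundspeed 175.7 kt
Leg 6: desired track 170.5°; wind correction +1.2° → command heading 171.7°, groundspeed 227.2 kt

Leg 1: heading=344.1°, groundspeed=173.6 kt
Leg 2: heading=82.7°, groundspeed=207.6 kt
Leg 3: heading=62.0°, groundspeed=198.0 kt
Leg 4: heading=352.1°, groundspeed=174.2 kt
Leg 5: heading=2.3°, groundspeed=175.7 kt
Leg 6: heading=171.7°, groundspeed=227.2 kt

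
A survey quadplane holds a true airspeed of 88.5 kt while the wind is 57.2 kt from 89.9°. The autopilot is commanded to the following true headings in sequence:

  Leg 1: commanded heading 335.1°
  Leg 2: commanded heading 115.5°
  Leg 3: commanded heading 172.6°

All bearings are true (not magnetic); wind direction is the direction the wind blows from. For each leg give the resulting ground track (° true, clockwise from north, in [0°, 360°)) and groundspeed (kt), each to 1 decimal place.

Leg 1: heading 335.1°; drift -24.8° → track 310.3°, groundspeed 123.9 kt
Leg 2: heading 115.5°; drift +33.8° → track 149.3°, groundspeed 44.4 kt
Leg 3: heading 172.6°; drift +34.9° → track 207.5°, groundspeed 99.1 kt

Leg 1: track=310.3°, groundspeed=123.9 kt
Leg 2: track=149.3°, groundspeed=44.4 kt
Leg 3: track=207.5°, groundspeed=99.1 kt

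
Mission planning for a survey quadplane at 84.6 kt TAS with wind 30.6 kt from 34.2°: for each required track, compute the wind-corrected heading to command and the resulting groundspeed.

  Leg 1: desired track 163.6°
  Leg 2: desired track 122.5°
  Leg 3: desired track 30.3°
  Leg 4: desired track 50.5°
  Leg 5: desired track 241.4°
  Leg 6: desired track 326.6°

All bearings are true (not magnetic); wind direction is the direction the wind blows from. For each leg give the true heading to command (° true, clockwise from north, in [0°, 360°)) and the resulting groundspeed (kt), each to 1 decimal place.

Leg 1: heading=147.4°, groundspeed=100.7 kt
Leg 2: heading=101.3°, groundspeed=78.0 kt
Leg 3: heading=31.7°, groundspeed=54.0 kt
Leg 4: heading=44.7°, groundspeed=54.8 kt
Leg 5: heading=250.9°, groundspeed=110.7 kt
Leg 6: heading=346.1°, groundspeed=68.1 kt

Leg 1: desired track 163.6°; wind correction -16.2° → command heading 147.4°, groundspeed 100.7 kt
Leg 2: desired track 122.5°; wind correction -21.2° → command heading 101.3°, groundspeed 78.0 kt
Leg 3: desired track 30.3°; wind correction +1.4° → command heading 31.7°, groundspeed 54.0 kt
Leg 4: desired track 50.5°; wind correction -5.8° → command heading 44.7°, groundspeed 54.8 kt
Leg 5: desired track 241.4°; wind correction +9.5° → command heading 250.9°, groundspeed 110.7 kt
Leg 6: desired track 326.6°; wind correction +19.5° → command heading 346.1°, groundspeed 68.1 kt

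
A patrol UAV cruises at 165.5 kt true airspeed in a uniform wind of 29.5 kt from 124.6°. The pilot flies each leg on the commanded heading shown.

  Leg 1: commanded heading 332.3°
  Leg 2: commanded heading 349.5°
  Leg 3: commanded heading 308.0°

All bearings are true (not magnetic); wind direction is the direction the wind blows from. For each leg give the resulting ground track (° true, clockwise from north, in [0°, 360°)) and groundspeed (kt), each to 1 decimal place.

Leg 1: heading 332.3°; drift -4.1° → track 328.2°, groundspeed 192.1 kt
Leg 2: heading 349.5°; drift -6.4° → track 343.1°, groundspeed 187.6 kt
Leg 3: heading 308.0°; drift -0.5° → track 307.5°, groundspeed 195.0 kt

Leg 1: track=328.2°, groundspeed=192.1 kt
Leg 2: track=343.1°, groundspeed=187.6 kt
Leg 3: track=307.5°, groundspeed=195.0 kt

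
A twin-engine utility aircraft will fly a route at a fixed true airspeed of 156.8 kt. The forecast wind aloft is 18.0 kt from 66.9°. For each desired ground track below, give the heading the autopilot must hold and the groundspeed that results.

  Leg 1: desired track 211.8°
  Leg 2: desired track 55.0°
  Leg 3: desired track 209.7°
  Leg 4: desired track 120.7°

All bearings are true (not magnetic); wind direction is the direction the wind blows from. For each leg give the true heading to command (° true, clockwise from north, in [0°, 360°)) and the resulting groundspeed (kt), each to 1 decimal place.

Leg 1: heading=208.0°, groundspeed=171.2 kt
Leg 2: heading=56.4°, groundspeed=139.1 kt
Leg 3: heading=205.7°, groundspeed=170.8 kt
Leg 4: heading=115.4°, groundspeed=145.5 kt

Leg 1: desired track 211.8°; wind correction -3.8° → command heading 208.0°, groundspeed 171.2 kt
Leg 2: desired track 55.0°; wind correction +1.4° → command heading 56.4°, groundspeed 139.1 kt
Leg 3: desired track 209.7°; wind correction -4.0° → command heading 205.7°, groundspeed 170.8 kt
Leg 4: desired track 120.7°; wind correction -5.3° → command heading 115.4°, groundspeed 145.5 kt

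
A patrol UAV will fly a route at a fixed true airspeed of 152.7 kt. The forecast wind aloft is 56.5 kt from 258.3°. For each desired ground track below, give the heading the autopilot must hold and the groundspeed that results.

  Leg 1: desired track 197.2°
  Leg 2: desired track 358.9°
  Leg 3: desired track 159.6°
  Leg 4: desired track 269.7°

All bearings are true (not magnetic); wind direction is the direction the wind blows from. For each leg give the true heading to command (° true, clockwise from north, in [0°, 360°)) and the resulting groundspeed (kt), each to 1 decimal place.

Leg 1: desired track 197.2°; wind correction +18.9° → command heading 216.1°, groundspeed 117.2 kt
Leg 2: desired track 358.9°; wind correction -21.3° → command heading 337.6°, groundspeed 152.6 kt
Leg 3: desired track 159.6°; wind correction +21.5° → command heading 181.1°, groundspeed 150.7 kt
Leg 4: desired track 269.7°; wind correction -4.2° → command heading 265.5°, groundspeed 96.9 kt

Leg 1: heading=216.1°, groundspeed=117.2 kt
Leg 2: heading=337.6°, groundspeed=152.6 kt
Leg 3: heading=181.1°, groundspeed=150.7 kt
Leg 4: heading=265.5°, groundspeed=96.9 kt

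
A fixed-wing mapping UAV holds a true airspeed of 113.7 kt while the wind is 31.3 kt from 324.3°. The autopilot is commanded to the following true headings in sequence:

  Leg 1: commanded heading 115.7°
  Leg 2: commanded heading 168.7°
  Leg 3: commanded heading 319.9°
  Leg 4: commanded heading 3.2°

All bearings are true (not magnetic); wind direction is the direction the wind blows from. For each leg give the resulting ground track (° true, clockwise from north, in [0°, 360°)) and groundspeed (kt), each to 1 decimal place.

Leg 1: heading 115.7°; drift +6.1° → track 121.8°, groundspeed 142.0 kt
Leg 2: heading 168.7°; drift -5.2° → track 163.5°, groundspeed 142.8 kt
Leg 3: heading 319.9°; drift -1.7° → track 318.2°, groundspeed 82.5 kt
Leg 4: heading 3.2°; drift +12.4° → track 15.6°, groundspeed 91.5 kt

Leg 1: track=121.8°, groundspeed=142.0 kt
Leg 2: track=163.5°, groundspeed=142.8 kt
Leg 3: track=318.2°, groundspeed=82.5 kt
Leg 4: track=15.6°, groundspeed=91.5 kt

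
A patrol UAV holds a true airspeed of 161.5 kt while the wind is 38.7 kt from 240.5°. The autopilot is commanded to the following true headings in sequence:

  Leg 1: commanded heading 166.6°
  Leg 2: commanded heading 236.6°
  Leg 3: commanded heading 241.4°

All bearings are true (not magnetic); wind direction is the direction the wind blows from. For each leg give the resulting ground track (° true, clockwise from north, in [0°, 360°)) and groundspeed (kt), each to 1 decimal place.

Leg 1: track=152.7°, groundspeed=155.3 kt
Leg 2: track=235.4°, groundspeed=122.9 kt
Leg 3: track=241.7°, groundspeed=122.8 kt

Leg 1: heading 166.6°; drift -13.9° → track 152.7°, groundspeed 155.3 kt
Leg 2: heading 236.6°; drift -1.2° → track 235.4°, groundspeed 122.9 kt
Leg 3: heading 241.4°; drift +0.3° → track 241.7°, groundspeed 122.8 kt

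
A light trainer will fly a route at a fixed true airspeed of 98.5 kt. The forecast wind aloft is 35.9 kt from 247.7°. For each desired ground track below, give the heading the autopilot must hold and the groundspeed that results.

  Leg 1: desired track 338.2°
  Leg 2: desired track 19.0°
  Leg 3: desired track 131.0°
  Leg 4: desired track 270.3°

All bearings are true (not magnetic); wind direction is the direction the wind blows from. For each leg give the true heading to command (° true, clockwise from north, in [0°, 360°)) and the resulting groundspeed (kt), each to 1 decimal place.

Leg 1: heading=316.8°, groundspeed=92.0 kt
Leg 2: heading=3.1°, groundspeed=118.4 kt
Leg 3: heading=150.0°, groundspeed=109.3 kt
Leg 4: heading=262.2°, groundspeed=64.4 kt

Leg 1: desired track 338.2°; wind correction -21.4° → command heading 316.8°, groundspeed 92.0 kt
Leg 2: desired track 19.0°; wind correction -15.9° → command heading 3.1°, groundspeed 118.4 kt
Leg 3: desired track 131.0°; wind correction +19.0° → command heading 150.0°, groundspeed 109.3 kt
Leg 4: desired track 270.3°; wind correction -8.1° → command heading 262.2°, groundspeed 64.4 kt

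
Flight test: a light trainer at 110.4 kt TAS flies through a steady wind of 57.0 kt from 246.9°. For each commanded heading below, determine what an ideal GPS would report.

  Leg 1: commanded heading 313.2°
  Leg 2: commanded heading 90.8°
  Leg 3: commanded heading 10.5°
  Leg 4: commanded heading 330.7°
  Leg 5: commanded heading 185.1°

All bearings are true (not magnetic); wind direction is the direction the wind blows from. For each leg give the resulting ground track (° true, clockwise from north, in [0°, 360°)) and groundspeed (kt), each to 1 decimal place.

Leg 1: track=344.0°, groundspeed=101.9 kt
Leg 2: track=82.7°, groundspeed=164.1 kt
Leg 3: track=29.0°, groundspeed=149.7 kt
Leg 4: track=359.2°, groundspeed=118.7 kt
Leg 5: track=154.1°, groundspeed=97.4 kt

Leg 1: heading 313.2°; drift +30.8° → track 344.0°, groundspeed 101.9 kt
Leg 2: heading 90.8°; drift -8.1° → track 82.7°, groundspeed 164.1 kt
Leg 3: heading 10.5°; drift +18.5° → track 29.0°, groundspeed 149.7 kt
Leg 4: heading 330.7°; drift +28.5° → track 359.2°, groundspeed 118.7 kt
Leg 5: heading 185.1°; drift -31.0° → track 154.1°, groundspeed 97.4 kt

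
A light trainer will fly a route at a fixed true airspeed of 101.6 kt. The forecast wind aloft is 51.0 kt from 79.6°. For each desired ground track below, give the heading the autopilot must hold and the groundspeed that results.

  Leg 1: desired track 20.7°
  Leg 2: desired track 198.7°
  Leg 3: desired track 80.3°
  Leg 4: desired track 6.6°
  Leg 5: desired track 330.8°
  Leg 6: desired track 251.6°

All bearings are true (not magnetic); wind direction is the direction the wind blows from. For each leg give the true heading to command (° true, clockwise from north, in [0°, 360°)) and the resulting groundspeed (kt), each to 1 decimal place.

Leg 1: desired track 20.7°; wind correction +25.5° → command heading 46.2°, groundspeed 65.4 kt
Leg 2: desired track 198.7°; wind correction -26.0° → command heading 172.7°, groundspeed 116.1 kt
Leg 3: desired track 80.3°; wind correction -0.4° → command heading 79.9°, groundspeed 50.6 kt
Leg 4: desired track 6.6°; wind correction +28.7° → command heading 35.3°, groundspeed 74.2 kt
Leg 5: desired track 330.8°; wind correction +28.4° → command heading 359.2°, groundspeed 105.8 kt
Leg 6: desired track 251.6°; wind correction -4.0° → command heading 247.6°, groundspeed 151.9 kt

Leg 1: heading=46.2°, groundspeed=65.4 kt
Leg 2: heading=172.7°, groundspeed=116.1 kt
Leg 3: heading=79.9°, groundspeed=50.6 kt
Leg 4: heading=35.3°, groundspeed=74.2 kt
Leg 5: heading=359.2°, groundspeed=105.8 kt
Leg 6: heading=247.6°, groundspeed=151.9 kt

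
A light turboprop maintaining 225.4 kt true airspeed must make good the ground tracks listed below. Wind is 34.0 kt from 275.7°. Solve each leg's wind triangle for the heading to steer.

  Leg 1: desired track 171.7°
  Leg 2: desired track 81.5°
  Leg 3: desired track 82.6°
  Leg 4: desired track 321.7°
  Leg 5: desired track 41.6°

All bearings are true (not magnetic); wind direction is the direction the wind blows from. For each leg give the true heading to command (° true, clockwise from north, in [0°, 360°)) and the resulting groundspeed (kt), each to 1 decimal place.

Leg 1: heading=180.1°, groundspeed=231.2 kt
Leg 2: heading=79.4°, groundspeed=258.2 kt
Leg 3: heading=80.6°, groundspeed=258.4 kt
Leg 4: heading=315.5°, groundspeed=200.5 kt
Leg 5: heading=34.6°, groundspeed=243.6 kt

Leg 1: desired track 171.7°; wind correction +8.4° → command heading 180.1°, groundspeed 231.2 kt
Leg 2: desired track 81.5°; wind correction -2.1° → command heading 79.4°, groundspeed 258.2 kt
Leg 3: desired track 82.6°; wind correction -2.0° → command heading 80.6°, groundspeed 258.4 kt
Leg 4: desired track 321.7°; wind correction -6.2° → command heading 315.5°, groundspeed 200.5 kt
Leg 5: desired track 41.6°; wind correction -7.0° → command heading 34.6°, groundspeed 243.6 kt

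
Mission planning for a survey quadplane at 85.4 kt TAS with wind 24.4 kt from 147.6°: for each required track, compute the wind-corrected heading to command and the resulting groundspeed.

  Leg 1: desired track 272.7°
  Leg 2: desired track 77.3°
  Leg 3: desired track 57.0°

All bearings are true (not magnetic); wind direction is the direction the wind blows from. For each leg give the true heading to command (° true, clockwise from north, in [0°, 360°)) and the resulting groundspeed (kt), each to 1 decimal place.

Leg 1: desired track 272.7°; wind correction -13.5° → command heading 259.2°, groundspeed 97.1 kt
Leg 2: desired track 77.3°; wind correction +15.6° → command heading 92.9°, groundspeed 74.0 kt
Leg 3: desired track 57.0°; wind correction +16.6° → command heading 73.6°, groundspeed 82.1 kt

Leg 1: heading=259.2°, groundspeed=97.1 kt
Leg 2: heading=92.9°, groundspeed=74.0 kt
Leg 3: heading=73.6°, groundspeed=82.1 kt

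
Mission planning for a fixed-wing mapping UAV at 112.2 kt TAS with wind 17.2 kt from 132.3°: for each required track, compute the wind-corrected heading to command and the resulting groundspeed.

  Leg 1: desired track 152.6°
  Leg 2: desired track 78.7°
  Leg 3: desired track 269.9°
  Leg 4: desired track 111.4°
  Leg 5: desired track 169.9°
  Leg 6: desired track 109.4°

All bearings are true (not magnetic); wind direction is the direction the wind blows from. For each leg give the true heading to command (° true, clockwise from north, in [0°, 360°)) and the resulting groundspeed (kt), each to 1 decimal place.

Leg 1: heading=149.6°, groundspeed=95.9 kt
Leg 2: heading=85.8°, groundspeed=101.1 kt
Leg 3: heading=264.0°, groundspeed=124.3 kt
Leg 4: heading=114.5°, groundspeed=96.0 kt
Leg 5: heading=164.5°, groundspeed=98.1 kt
Leg 6: heading=112.8°, groundspeed=96.2 kt

Leg 1: desired track 152.6°; wind correction -3.0° → command heading 149.6°, groundspeed 95.9 kt
Leg 2: desired track 78.7°; wind correction +7.1° → command heading 85.8°, groundspeed 101.1 kt
Leg 3: desired track 269.9°; wind correction -5.9° → command heading 264.0°, groundspeed 124.3 kt
Leg 4: desired track 111.4°; wind correction +3.1° → command heading 114.5°, groundspeed 96.0 kt
Leg 5: desired track 169.9°; wind correction -5.4° → command heading 164.5°, groundspeed 98.1 kt
Leg 6: desired track 109.4°; wind correction +3.4° → command heading 112.8°, groundspeed 96.2 kt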